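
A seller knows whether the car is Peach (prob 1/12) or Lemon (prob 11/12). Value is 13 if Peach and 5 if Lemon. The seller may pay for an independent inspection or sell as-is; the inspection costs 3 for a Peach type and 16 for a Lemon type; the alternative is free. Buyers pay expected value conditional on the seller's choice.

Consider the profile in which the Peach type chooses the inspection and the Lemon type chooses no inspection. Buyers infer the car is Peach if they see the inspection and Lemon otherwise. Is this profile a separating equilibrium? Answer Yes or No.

Yes

Under these beliefs, the inspection earns price 13 and no inspection earns price 5.
Peach: the inspection nets 13 − 3 = 10; no inspection nets 5. Peach prefers the inspection.
Lemon: the inspection nets 13 − 16 = -3; no inspection nets 5. Lemon prefers no inspection.
Neither type deviates, so the separating profile is an equilibrium.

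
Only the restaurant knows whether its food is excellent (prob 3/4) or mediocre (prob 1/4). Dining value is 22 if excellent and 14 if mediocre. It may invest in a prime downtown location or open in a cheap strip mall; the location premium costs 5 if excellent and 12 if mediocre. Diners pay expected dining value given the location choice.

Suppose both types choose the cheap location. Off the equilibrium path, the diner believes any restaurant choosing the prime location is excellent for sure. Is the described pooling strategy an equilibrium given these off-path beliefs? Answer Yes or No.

Yes

On path, the diner holds the prior and pays 3/4·22 + 1/4·14 = 20. Off path (the prime location), believing excellent, it pays 22.
excellent: the cheap location nets 20; the prime location nets 22 − 5 = 17. excellent stays.
mediocre: the cheap location nets 20; the prime location nets 22 − 12 = 10. mediocre stays.
No type deviates, so pooling is sustained.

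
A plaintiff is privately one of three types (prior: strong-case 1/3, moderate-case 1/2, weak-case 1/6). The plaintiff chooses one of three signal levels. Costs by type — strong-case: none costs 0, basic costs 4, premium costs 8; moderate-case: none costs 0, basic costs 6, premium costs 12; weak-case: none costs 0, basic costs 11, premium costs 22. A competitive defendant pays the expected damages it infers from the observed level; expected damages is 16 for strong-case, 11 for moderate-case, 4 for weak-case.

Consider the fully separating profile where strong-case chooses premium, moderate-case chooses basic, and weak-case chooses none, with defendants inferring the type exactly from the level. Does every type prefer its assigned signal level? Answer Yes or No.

Separating settlements: premium → 16, basic → 11, none → 4.
strong-case (assigned premium): none: 4 − 0 = 4; basic: 11 − 4 = 7; premium: 16 − 8 = 8. strong-case stays.
moderate-case (assigned basic): none: 4 − 0 = 4; basic: 11 − 6 = 5; premium: 16 − 12 = 4. moderate-case stays.
weak-case (assigned none): none: 4 − 0 = 4; basic: 11 − 11 = 0; premium: 16 − 22 = -6. weak-case stays.
Every type prefers its assigned level; separation holds.

Yes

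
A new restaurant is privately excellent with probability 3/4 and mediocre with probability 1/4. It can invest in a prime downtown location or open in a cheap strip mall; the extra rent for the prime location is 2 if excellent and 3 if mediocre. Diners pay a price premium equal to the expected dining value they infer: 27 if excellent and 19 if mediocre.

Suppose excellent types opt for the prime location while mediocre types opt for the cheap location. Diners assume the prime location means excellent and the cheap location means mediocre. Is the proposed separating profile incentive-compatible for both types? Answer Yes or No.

Under these beliefs, the prime location earns price premium 27 and the cheap location earns price premium 19.
excellent: the prime location nets 27 − 2 = 25; the cheap location nets 19. excellent prefers the prime location.
mediocre: the prime location nets 27 − 3 = 24; the cheap location nets 19. mediocre would deviate to the prime location.
mediocre has a profitable deviation, so the profile is not an equilibrium.

No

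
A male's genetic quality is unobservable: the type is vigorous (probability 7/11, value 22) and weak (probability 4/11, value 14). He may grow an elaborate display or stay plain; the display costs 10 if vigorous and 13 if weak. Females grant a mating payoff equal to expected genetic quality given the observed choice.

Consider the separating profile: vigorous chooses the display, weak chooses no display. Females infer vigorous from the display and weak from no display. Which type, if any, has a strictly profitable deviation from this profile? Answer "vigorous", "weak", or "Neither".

vigorous

The display pays 22; no display pays 14.
vigorous: assigned the display, nets 22 − 10 = 12; deviating to no display nets 14.
weak: assigned no display, nets 14; deviating to the display nets 22 − 13 = 9.
The vigorous type gains 2 by deviating.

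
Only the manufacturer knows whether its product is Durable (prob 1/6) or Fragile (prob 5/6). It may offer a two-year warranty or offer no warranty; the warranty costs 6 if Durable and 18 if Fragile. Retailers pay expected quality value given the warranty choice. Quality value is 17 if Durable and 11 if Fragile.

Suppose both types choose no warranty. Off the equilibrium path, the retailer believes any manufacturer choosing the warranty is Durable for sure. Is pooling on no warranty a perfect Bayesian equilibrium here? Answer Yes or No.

On path, the retailer holds the prior and pays 1/6·17 + 5/6·11 = 12. Off path (the warranty), believing Durable, it pays 17.
Durable: no warranty nets 12; the warranty nets 17 − 6 = 11. Durable stays.
Fragile: no warranty nets 12; the warranty nets 17 − 18 = -1. Fragile stays.
No type deviates, so pooling is sustained.

Yes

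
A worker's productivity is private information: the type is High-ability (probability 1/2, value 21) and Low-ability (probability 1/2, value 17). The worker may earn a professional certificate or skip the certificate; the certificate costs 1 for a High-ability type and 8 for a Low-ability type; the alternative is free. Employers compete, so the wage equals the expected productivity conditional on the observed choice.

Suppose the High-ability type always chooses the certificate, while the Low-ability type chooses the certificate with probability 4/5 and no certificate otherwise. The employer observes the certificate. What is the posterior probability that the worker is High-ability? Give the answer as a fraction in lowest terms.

P(the certificate) = (1/2)·1 + (1/2)·(4/5) = 9/10.
By Bayes' rule, P(High-ability | the certificate) = (1/2) / (9/10) = 5/9.

5/9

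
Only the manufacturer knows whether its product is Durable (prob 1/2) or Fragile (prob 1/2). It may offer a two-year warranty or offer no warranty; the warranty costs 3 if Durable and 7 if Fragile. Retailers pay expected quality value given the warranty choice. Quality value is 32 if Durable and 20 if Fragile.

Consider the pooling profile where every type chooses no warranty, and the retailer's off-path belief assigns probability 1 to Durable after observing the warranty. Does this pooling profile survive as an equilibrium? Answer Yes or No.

No

On path, the retailer holds the prior and pays 1/2·32 + 1/2·20 = 26. Off path (the warranty), believing Durable, it pays 32.
Durable: no warranty nets 26; the warranty nets 32 − 3 = 29. Durable would deviate.
Fragile: no warranty nets 26; the warranty nets 32 − 7 = 25. Fragile stays.
A type deviates, so pooling fails.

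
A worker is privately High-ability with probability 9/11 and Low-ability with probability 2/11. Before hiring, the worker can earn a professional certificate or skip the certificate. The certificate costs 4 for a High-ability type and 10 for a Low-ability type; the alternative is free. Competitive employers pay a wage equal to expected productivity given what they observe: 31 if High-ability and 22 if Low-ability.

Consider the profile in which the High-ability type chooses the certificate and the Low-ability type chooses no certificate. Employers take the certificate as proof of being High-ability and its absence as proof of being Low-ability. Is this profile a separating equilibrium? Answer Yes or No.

Yes

Under these beliefs, the certificate earns wage 31 and no certificate earns wage 22.
High-ability: the certificate nets 31 − 4 = 27; no certificate nets 22. High-ability prefers the certificate.
Low-ability: the certificate nets 31 − 10 = 21; no certificate nets 22. Low-ability prefers no certificate.
Neither type deviates, so the separating profile is an equilibrium.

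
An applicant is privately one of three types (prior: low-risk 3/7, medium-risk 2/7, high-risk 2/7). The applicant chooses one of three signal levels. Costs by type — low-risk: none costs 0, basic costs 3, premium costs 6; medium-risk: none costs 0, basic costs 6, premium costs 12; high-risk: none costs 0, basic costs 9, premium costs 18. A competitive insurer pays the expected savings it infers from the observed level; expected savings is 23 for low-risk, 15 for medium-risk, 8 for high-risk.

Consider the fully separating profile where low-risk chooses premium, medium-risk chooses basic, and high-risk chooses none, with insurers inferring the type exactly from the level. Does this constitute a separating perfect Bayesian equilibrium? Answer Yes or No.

Separating rebates: premium → 23, basic → 15, none → 8.
low-risk (assigned premium): none: 8 − 0 = 8; basic: 15 − 3 = 12; premium: 23 − 6 = 17. low-risk stays.
medium-risk (assigned basic): none: 8 − 0 = 8; basic: 15 − 6 = 9; premium: 23 − 12 = 11. medium-risk prefers premium.
high-risk (assigned none): none: 8 − 0 = 8; basic: 15 − 9 = 6; premium: 23 − 18 = 5. high-risk stays.
At least one type deviates; the separating profile fails.

No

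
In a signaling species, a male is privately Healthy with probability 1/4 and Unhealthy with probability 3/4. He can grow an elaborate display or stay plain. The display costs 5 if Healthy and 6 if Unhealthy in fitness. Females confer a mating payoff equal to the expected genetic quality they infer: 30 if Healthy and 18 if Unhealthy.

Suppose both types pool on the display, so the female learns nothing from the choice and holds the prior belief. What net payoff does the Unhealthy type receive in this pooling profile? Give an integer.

Pooled mating payoff = 1/4·30 + 3/4·18 = 21.
Unhealthy pays cost 6 for the display, so net payoff = 21 − 6 = 15.

15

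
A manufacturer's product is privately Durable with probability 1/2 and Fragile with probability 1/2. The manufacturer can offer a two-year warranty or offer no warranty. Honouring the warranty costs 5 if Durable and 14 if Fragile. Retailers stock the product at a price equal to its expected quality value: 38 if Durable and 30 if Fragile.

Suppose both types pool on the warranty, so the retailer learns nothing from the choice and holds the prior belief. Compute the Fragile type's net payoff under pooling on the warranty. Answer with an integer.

20

Pooled price = 1/2·38 + 1/2·30 = 34.
Fragile pays cost 14 for the warranty, so net payoff = 34 − 14 = 20.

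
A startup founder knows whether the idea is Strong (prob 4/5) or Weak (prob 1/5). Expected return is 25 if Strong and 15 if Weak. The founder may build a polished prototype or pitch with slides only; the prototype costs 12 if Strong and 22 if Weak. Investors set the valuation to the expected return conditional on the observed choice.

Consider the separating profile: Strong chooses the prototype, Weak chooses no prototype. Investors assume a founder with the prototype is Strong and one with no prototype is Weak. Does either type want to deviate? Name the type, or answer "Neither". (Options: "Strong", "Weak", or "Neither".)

Strong

The prototype pays 25; no prototype pays 15.
Strong: assigned the prototype, nets 25 − 12 = 13; deviating to no prototype nets 15.
Weak: assigned no prototype, nets 15; deviating to the prototype nets 25 − 22 = 3.
The Strong type gains 2 by deviating.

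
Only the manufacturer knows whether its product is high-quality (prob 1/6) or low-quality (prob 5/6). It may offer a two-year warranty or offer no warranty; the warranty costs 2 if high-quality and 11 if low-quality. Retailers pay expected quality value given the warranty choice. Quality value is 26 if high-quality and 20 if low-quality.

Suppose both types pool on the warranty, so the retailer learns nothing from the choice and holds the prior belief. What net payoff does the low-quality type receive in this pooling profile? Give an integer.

10

Pooled price = 1/6·26 + 5/6·20 = 21.
low-quality pays cost 11 for the warranty, so net payoff = 21 − 11 = 10.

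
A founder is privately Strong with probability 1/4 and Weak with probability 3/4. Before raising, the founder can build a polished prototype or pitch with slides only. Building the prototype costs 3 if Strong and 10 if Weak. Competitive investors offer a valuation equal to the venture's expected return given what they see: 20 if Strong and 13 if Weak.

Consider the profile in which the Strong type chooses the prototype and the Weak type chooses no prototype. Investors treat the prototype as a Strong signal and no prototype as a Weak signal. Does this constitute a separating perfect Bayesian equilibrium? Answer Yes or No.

Yes

Under these beliefs, the prototype earns valuation 20 and no prototype earns valuation 13.
Strong: the prototype nets 20 − 3 = 17; no prototype nets 13. Strong prefers the prototype.
Weak: the prototype nets 20 − 10 = 10; no prototype nets 13. Weak prefers no prototype.
Neither type deviates, so the separating profile is an equilibrium.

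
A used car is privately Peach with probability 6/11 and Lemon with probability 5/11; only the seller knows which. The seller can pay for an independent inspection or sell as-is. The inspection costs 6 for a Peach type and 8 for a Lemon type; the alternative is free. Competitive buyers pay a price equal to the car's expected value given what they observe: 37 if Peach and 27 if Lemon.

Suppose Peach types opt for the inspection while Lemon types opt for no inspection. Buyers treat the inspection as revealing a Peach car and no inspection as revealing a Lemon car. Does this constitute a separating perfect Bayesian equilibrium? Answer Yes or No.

No

Under these beliefs, the inspection earns price 37 and no inspection earns price 27.
Peach: the inspection nets 37 − 6 = 31; no inspection nets 27. Peach prefers the inspection.
Lemon: the inspection nets 37 − 8 = 29; no inspection nets 27. Lemon would deviate to the inspection.
Lemon has a profitable deviation, so the profile is not an equilibrium.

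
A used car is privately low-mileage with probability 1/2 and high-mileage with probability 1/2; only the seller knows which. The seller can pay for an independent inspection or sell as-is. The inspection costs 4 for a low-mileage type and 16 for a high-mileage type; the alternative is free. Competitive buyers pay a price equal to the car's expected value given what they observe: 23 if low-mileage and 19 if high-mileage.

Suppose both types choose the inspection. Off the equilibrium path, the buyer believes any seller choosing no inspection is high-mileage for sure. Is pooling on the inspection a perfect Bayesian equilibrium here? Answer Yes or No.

No

On path, the buyer holds the prior and pays 1/2·23 + 1/2·19 = 21. Off path (no inspection), believing high-mileage, it pays 19.
low-mileage: the inspection nets 21 − 4 = 17; no inspection nets 19. low-mileage would deviate.
high-mileage: the inspection nets 21 − 16 = 5; no inspection nets 19. high-mileage would deviate.
A type deviates, so pooling fails.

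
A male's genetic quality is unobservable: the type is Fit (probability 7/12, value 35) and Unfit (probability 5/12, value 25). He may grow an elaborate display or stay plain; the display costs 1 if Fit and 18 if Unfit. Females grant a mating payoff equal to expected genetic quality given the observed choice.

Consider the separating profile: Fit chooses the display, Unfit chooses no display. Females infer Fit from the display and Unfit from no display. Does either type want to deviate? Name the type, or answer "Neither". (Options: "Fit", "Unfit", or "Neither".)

The display pays 35; no display pays 25.
Fit: assigned the display, nets 35 − 1 = 34; deviating to no display nets 25.
Unfit: assigned no display, nets 25; deviating to the display nets 35 − 18 = 17.
Both types strictly prefer their assigned action; no profitable deviation.

Neither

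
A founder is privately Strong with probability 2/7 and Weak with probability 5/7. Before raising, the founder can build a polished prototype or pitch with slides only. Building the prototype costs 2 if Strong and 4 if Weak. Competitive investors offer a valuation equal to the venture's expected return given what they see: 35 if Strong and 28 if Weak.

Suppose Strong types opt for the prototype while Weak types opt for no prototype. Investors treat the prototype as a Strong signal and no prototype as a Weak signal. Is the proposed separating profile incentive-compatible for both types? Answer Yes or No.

No

Under these beliefs, the prototype earns valuation 35 and no prototype earns valuation 28.
Strong: the prototype nets 35 − 2 = 33; no prototype nets 28. Strong prefers the prototype.
Weak: the prototype nets 35 − 4 = 31; no prototype nets 28. Weak would deviate to the prototype.
Weak has a profitable deviation, so the profile is not an equilibrium.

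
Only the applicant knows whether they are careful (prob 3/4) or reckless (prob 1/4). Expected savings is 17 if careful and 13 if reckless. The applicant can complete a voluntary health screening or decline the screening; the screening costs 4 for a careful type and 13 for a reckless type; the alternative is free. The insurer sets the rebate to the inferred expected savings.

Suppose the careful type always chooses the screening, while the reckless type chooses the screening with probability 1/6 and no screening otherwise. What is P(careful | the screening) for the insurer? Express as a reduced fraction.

P(the screening) = (3/4)·1 + (1/4)·(1/6) = 19/24.
By Bayes' rule, P(careful | the screening) = (3/4) / (19/24) = 18/19.

18/19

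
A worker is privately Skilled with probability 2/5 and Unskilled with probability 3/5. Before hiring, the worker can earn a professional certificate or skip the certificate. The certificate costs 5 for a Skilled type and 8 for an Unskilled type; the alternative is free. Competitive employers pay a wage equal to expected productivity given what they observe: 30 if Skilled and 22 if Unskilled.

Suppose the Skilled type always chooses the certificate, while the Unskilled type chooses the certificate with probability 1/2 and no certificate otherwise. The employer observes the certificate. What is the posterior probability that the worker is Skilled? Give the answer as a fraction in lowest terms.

4/7

P(the certificate) = (2/5)·1 + (3/5)·(1/2) = 7/10.
By Bayes' rule, P(Skilled | the certificate) = (2/5) / (7/10) = 4/7.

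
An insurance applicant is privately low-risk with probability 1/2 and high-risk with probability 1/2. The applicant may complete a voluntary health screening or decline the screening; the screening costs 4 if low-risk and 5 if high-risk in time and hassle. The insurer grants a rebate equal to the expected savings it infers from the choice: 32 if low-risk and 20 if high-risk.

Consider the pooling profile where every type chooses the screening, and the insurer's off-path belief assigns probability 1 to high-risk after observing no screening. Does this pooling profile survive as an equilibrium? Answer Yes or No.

Yes

On path, the insurer holds the prior and pays 1/2·32 + 1/2·20 = 26. Off path (no screening), believing high-risk, it pays 20.
low-risk: the screening nets 26 − 4 = 22; no screening nets 20. low-risk stays.
high-risk: the screening nets 26 − 5 = 21; no screening nets 20. high-risk stays.
No type deviates, so pooling is sustained.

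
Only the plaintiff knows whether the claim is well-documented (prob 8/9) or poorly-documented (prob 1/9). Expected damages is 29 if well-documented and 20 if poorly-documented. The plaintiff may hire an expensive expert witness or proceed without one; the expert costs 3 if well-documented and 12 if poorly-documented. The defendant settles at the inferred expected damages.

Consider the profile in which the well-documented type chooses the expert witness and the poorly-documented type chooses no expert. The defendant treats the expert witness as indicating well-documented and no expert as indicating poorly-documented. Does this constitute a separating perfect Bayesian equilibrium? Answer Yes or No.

Under these beliefs, the expert witness earns settlement 29 and no expert earns settlement 20.
well-documented: the expert witness nets 29 − 3 = 26; no expert nets 20. well-documented prefers the expert witness.
poorly-documented: the expert witness nets 29 − 12 = 17; no expert nets 20. poorly-documented prefers no expert.
Neither type deviates, so the separating profile is an equilibrium.

Yes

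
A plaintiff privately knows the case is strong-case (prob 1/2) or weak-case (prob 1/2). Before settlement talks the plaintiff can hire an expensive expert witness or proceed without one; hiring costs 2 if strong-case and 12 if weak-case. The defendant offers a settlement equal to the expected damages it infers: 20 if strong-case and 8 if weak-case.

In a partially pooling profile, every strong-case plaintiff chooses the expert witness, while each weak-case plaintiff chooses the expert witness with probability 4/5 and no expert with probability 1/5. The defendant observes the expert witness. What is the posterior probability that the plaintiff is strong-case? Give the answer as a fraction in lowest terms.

5/9

P(the expert witness) = (1/2)·1 + (1/2)·(4/5) = 9/10.
By Bayes' rule, P(strong-case | the expert witness) = (1/2) / (9/10) = 5/9.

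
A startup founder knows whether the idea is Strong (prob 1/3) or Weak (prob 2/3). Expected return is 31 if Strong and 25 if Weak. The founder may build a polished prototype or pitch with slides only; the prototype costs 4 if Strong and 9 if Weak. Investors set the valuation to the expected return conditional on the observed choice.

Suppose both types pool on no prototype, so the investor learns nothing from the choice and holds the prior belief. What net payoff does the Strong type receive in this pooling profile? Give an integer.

Pooled valuation = 1/3·31 + 2/3·25 = 27.
Strong pays no cost for no prototype, so net payoff = 27.

27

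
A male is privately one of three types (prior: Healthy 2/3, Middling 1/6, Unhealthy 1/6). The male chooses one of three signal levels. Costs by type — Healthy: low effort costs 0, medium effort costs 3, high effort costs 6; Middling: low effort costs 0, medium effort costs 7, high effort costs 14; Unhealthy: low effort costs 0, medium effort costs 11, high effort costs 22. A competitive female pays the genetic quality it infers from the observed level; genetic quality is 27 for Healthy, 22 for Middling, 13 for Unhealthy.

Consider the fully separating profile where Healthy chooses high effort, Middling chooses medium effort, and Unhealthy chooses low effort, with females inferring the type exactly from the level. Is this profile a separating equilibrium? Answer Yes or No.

Separating mating payoffs: high effort → 27, medium effort → 22, low effort → 13.
Healthy (assigned high effort): low effort: 13 − 0 = 13; medium effort: 22 − 3 = 19; high effort: 27 − 6 = 21. Healthy stays.
Middling (assigned medium effort): low effort: 13 − 0 = 13; medium effort: 22 − 7 = 15; high effort: 27 − 14 = 13. Middling stays.
Unhealthy (assigned low effort): low effort: 13 − 0 = 13; medium effort: 22 − 11 = 11; high effort: 27 − 22 = 5. Unhealthy stays.
Every type prefers its assigned level; separation holds.

Yes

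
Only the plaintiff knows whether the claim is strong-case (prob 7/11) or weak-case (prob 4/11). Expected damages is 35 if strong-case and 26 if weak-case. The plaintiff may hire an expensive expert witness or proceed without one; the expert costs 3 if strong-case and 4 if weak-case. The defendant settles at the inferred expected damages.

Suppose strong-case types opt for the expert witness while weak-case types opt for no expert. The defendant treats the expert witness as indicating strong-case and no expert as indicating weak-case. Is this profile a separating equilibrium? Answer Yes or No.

No

Under these beliefs, the expert witness earns settlement 35 and no expert earns settlement 26.
strong-case: the expert witness nets 35 − 3 = 32; no expert nets 26. strong-case prefers the expert witness.
weak-case: the expert witness nets 35 − 4 = 31; no expert nets 26. weak-case would deviate to the expert witness.
weak-case has a profitable deviation, so the profile is not an equilibrium.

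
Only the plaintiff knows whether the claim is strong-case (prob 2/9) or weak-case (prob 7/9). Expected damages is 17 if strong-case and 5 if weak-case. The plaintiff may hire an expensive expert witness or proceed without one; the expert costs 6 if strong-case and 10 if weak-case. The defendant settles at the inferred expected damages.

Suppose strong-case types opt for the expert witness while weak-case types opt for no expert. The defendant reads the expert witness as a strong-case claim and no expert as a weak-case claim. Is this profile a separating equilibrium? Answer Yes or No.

No

Under these beliefs, the expert witness earns settlement 17 and no expert earns settlement 5.
strong-case: the expert witness nets 17 − 6 = 11; no expert nets 5. strong-case prefers the expert witness.
weak-case: the expert witness nets 17 − 10 = 7; no expert nets 5. weak-case would deviate to the expert witness.
weak-case has a profitable deviation, so the profile is not an equilibrium.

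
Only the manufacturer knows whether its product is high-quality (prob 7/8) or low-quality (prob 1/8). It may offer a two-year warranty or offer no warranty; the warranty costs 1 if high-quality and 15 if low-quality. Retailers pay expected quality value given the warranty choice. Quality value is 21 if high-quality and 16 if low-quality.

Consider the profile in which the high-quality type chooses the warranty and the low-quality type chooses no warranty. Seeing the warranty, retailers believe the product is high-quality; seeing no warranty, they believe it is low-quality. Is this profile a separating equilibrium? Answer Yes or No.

Under these beliefs, the warranty earns price 21 and no warranty earns price 16.
high-quality: the warranty nets 21 − 1 = 20; no warranty nets 16. high-quality prefers the warranty.
low-quality: the warranty nets 21 − 15 = 6; no warranty nets 16. low-quality prefers no warranty.
Neither type deviates, so the separating profile is an equilibrium.

Yes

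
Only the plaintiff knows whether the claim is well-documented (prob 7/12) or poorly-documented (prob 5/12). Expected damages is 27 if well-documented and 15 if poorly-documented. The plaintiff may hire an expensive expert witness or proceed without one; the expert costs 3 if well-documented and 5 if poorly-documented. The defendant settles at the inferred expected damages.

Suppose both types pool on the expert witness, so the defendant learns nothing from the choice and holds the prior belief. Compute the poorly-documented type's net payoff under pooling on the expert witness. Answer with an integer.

17

Pooled settlement = 7/12·27 + 5/12·15 = 22.
poorly-documented pays cost 5 for the expert witness, so net payoff = 22 − 5 = 17.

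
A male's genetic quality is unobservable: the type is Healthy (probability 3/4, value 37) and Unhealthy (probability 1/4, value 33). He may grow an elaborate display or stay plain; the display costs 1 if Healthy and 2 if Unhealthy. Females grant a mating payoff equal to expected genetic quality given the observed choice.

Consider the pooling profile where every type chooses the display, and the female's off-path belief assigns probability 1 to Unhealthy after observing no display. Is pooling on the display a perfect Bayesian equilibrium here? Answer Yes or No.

Yes

On path, the female holds the prior and pays 3/4·37 + 1/4·33 = 36. Off path (no display), believing Unhealthy, it pays 33.
Healthy: the display nets 36 − 1 = 35; no display nets 33. Healthy stays.
Unhealthy: the display nets 36 − 2 = 34; no display nets 33. Unhealthy stays.
No type deviates, so pooling is sustained.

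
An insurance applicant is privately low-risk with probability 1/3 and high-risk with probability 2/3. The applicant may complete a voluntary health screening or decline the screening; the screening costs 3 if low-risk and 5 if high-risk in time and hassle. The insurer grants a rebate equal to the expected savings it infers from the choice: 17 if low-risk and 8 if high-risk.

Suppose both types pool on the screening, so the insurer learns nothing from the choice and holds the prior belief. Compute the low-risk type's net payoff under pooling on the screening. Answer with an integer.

Pooled rebate = 1/3·17 + 2/3·8 = 11.
low-risk pays cost 3 for the screening, so net payoff = 11 − 3 = 8.

8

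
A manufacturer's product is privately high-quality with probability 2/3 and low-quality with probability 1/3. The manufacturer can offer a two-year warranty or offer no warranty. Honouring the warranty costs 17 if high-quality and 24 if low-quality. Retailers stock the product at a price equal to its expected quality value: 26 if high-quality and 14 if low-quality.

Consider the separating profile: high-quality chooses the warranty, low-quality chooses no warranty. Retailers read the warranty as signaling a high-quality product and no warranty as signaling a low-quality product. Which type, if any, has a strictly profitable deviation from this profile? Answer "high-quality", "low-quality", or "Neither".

high-quality

The warranty pays 26; no warranty pays 14.
high-quality: assigned the warranty, nets 26 − 17 = 9; deviating to no warranty nets 14.
low-quality: assigned no warranty, nets 14; deviating to the warranty nets 26 − 24 = 2.
The high-quality type gains 5 by deviating.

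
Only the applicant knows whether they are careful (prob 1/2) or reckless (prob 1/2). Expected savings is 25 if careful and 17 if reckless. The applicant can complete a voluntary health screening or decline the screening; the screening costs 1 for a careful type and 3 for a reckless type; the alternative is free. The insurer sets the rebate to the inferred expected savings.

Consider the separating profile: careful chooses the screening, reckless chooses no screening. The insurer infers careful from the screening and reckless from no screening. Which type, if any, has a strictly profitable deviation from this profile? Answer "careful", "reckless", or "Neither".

reckless

The screening pays 25; no screening pays 17.
careful: assigned the screening, nets 25 − 1 = 24; deviating to no screening nets 17.
reckless: assigned no screening, nets 17; deviating to the screening nets 25 − 3 = 22.
The reckless type gains 5 by deviating.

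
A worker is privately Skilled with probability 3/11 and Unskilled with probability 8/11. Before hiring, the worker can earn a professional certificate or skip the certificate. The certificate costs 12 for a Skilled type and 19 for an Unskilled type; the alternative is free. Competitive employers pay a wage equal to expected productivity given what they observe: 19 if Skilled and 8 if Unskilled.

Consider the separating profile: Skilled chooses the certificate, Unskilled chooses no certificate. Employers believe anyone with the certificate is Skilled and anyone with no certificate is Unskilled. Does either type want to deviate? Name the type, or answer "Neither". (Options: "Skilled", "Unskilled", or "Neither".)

The certificate pays 19; no certificate pays 8.
Skilled: assigned the certificate, nets 19 − 12 = 7; deviating to no certificate nets 8.
Unskilled: assigned no certificate, nets 8; deviating to the certificate nets 19 − 19 = 0.
The Skilled type gains 1 by deviating.

Skilled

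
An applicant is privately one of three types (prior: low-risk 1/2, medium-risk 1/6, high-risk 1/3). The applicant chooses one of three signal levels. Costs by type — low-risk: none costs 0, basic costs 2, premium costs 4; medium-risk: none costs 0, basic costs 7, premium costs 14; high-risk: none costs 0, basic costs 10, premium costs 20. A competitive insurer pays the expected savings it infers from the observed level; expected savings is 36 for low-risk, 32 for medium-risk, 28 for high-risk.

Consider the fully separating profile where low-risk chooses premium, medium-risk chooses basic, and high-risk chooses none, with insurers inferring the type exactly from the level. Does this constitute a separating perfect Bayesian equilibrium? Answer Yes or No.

No

Separating rebates: premium → 36, basic → 32, none → 28.
low-risk (assigned premium): none: 28 − 0 = 28; basic: 32 − 2 = 30; premium: 36 − 4 = 32. low-risk stays.
medium-risk (assigned basic): none: 28 − 0 = 28; basic: 32 − 7 = 25; premium: 36 − 14 = 22. medium-risk prefers none.
high-risk (assigned none): none: 28 − 0 = 28; basic: 32 − 10 = 22; premium: 36 − 20 = 16. high-risk stays.
At least one type deviates; the separating profile fails.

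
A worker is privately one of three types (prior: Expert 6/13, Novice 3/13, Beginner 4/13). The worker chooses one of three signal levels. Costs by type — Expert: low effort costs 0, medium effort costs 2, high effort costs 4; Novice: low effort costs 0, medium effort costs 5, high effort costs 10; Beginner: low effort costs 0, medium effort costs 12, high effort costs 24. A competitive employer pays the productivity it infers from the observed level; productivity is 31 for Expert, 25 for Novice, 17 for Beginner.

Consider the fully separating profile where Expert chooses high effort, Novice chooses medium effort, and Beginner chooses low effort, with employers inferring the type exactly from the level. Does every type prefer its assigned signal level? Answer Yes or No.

No

Separating wages: high effort → 31, medium effort → 25, low effort → 17.
Expert (assigned high effort): low effort: 17 − 0 = 17; medium effort: 25 − 2 = 23; high effort: 31 − 4 = 27. Expert stays.
Novice (assigned medium effort): low effort: 17 − 0 = 17; medium effort: 25 − 5 = 20; high effort: 31 − 10 = 21. Novice prefers high effort.
Beginner (assigned low effort): low effort: 17 − 0 = 17; medium effort: 25 − 12 = 13; high effort: 31 − 24 = 7. Beginner stays.
At least one type deviates; the separating profile fails.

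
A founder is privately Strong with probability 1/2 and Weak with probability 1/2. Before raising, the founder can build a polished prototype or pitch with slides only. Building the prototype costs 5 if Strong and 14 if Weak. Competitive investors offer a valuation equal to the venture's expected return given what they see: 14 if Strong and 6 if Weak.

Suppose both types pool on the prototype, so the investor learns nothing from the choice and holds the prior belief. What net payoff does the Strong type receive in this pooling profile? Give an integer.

Pooled valuation = 1/2·14 + 1/2·6 = 10.
Strong pays cost 5 for the prototype, so net payoff = 10 − 5 = 5.

5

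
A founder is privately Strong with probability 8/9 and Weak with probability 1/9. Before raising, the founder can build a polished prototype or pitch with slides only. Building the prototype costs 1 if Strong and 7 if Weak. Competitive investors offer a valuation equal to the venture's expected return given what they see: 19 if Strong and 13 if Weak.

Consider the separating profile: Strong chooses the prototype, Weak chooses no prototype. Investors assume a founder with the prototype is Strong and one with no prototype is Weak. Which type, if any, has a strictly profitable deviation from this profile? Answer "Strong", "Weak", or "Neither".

Neither

The prototype pays 19; no prototype pays 13.
Strong: assigned the prototype, nets 19 − 1 = 18; deviating to no prototype nets 13.
Weak: assigned no prototype, nets 13; deviating to the prototype nets 19 − 7 = 12.
Both types strictly prefer their assigned action; no profitable deviation.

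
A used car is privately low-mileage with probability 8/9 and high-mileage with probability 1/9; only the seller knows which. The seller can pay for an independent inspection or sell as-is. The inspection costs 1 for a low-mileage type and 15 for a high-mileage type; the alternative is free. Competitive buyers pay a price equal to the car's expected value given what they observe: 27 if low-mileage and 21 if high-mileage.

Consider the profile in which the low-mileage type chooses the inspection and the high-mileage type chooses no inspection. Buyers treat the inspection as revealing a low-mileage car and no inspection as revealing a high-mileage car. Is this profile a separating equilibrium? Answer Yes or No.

Yes

Under these beliefs, the inspection earns price 27 and no inspection earns price 21.
low-mileage: the inspection nets 27 − 1 = 26; no inspection nets 21. low-mileage prefers the inspection.
high-mileage: the inspection nets 27 − 15 = 12; no inspection nets 21. high-mileage prefers no inspection.
Neither type deviates, so the separating profile is an equilibrium.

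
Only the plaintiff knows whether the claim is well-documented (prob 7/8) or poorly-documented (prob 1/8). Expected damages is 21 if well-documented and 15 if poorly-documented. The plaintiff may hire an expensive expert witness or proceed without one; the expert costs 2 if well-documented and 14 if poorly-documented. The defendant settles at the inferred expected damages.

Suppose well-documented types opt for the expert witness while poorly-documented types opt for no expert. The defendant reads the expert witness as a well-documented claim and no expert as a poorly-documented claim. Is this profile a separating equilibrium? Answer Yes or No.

Under these beliefs, the expert witness earns settlement 21 and no expert earns settlement 15.
well-documented: the expert witness nets 21 − 2 = 19; no expert nets 15. well-documented prefers the expert witness.
poorly-documented: the expert witness nets 21 − 14 = 7; no expert nets 15. poorly-documented prefers no expert.
Neither type deviates, so the separating profile is an equilibrium.

Yes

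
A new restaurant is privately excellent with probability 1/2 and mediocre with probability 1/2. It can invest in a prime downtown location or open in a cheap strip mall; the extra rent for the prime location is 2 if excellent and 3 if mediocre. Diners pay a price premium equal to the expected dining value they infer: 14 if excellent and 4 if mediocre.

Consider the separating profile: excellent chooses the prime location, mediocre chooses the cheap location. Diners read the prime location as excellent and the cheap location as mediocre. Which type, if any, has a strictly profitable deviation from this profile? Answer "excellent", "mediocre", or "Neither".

The prime location pays 14; the cheap location pays 4.
excellent: assigned the prime location, nets 14 − 2 = 12; deviating to the cheap location nets 4.
mediocre: assigned the cheap location, nets 4; deviating to the prime location nets 14 − 3 = 11.
The mediocre type gains 7 by deviating.

mediocre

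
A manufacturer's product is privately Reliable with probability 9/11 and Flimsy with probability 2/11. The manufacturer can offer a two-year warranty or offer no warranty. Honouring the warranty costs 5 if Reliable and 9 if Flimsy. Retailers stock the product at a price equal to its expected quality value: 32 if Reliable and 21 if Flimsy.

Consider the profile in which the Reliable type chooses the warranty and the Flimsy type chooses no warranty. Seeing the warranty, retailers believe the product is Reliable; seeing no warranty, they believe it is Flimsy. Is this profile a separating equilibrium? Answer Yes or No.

No

Under these beliefs, the warranty earns price 32 and no warranty earns price 21.
Reliable: the warranty nets 32 − 5 = 27; no warranty nets 21. Reliable prefers the warranty.
Flimsy: the warranty nets 32 − 9 = 23; no warranty nets 21. Flimsy would deviate to the warranty.
Flimsy has a profitable deviation, so the profile is not an equilibrium.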